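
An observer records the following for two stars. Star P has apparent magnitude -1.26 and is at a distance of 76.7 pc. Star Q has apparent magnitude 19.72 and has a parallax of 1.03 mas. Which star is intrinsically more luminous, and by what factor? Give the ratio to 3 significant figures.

Star P is more luminous, by a factor of 1.54×10^6.

Star P: M = m − 5 log₁₀ d + 5 = -1.26 − 5·1.8848 + 5 = -5.684
Star Q: p = 1.03 mas = 1.03×10^-3″ → d = 1/p = 970.9 pc
Star Q: M = m − 5 log₁₀ d + 5 = 19.72 − 5·2.9872 + 5 = 9.784
ΔM = M_P − M_Q = -5.684 − (9.784) = -15.468; smaller M is more luminous → Star P.
L ratio = 10^(0.4 |ΔM|) = 10^6.187 = 1.539×10^6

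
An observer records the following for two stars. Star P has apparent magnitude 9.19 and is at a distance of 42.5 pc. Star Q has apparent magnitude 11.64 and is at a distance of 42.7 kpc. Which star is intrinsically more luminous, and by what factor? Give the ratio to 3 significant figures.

Star Q is more luminous, by a factor of 106000.

Star P: M = m − 5 log₁₀ d + 5 = 9.19 − 5·1.6284 + 5 = 6.048
Star Q: d = 42.7 kpc = 42700 pc
Star Q: M = m − 5 log₁₀ d + 5 = 11.64 − 5·4.6304 + 5 = -6.512
ΔM = M_P − M_Q = 6.048 − (-6.512) = 12.560; smaller M is more luminous → Star Q.
L ratio = 10^(0.4 |ΔM|) = 10^5.024 = 105700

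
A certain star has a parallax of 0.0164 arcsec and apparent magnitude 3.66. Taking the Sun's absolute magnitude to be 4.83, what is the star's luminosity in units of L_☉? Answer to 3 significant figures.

L/L_☉ ≈ 109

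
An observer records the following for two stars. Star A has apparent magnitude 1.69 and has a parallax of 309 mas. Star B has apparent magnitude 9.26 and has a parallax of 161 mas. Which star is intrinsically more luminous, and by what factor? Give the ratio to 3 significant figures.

Star A is more luminous, by a factor of 290.

Star A: p = 309 mas = 0.309″ → d = 1/p = 3.236 pc
Star A: M = m − 5 log₁₀ d + 5 = 1.69 − 5·0.5100 + 5 = 4.140
Star B: p = 161 mas = 0.161″ → d = 1/p = 6.211 pc
Star B: M = m − 5 log₁₀ d + 5 = 9.26 − 5·0.7932 + 5 = 10.294
ΔM = M_A − M_B = 4.140 − (10.294) = -6.154; smaller M is more luminous → Star A.
L ratio = 10^(0.4 |ΔM|) = 10^2.462 = 289.6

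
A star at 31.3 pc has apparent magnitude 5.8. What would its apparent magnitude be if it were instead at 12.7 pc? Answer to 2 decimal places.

Flux ∝ 1/d², so Δm = 5 log₁₀(d₂/d₁) = 5 log₁₀(12.7/31.3) = -1.959
m₂ = m₁ + Δm = 5.8 + (-1.959) = 3.841

m ≈ 3.84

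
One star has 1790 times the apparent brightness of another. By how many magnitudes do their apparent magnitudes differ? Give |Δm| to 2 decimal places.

|Δm| ≈ 8.13

Pogson: Δm = −2.5 log₁₀(ratio) = −2.5 log₁₀(1790) = −2.5 × 3.2529 = -8.132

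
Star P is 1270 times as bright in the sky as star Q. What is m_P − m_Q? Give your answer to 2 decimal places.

Pogson: Δm = −2.5 log₁₀(ratio) = −2.5 log₁₀(1270) = −2.5 × 3.1038 = -7.760
Star P is brighter, so it has the smaller magnitude: the difference is negative.

m_P − m_Q ≈ -7.76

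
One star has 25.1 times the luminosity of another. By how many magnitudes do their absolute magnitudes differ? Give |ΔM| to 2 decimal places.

|ΔM| ≈ 3.50

Pogson: ΔM = −2.5 log₁₀(ratio) = −2.5 log₁₀(25.1) = −2.5 × 1.3997 = -3.499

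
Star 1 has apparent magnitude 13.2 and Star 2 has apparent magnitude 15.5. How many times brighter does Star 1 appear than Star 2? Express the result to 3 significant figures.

Magnitude difference = -2.3
Flux ratio = 10^(−0.4 Δm) = 10^(−0.4 × -2.3) = 10^0.920 = 8.318

8.32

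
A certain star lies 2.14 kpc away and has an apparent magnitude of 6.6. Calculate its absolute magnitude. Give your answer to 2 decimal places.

d = 2.14 kpc = 2140 pc
5 log₁₀(d/10 pc) = 5 log₁₀(2140) − 5 = 11.652
M = m − 5 log₁₀(d/10) = 6.6 − 11.652 = -5.052

M ≈ -5.05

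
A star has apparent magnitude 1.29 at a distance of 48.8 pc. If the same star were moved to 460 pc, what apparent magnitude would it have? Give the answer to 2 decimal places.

m ≈ 6.16

Flux ∝ 1/d², so Δm = 5 log₁₀(d₂/d₁) = 5 log₁₀(460/48.8) = 4.872
m₂ = m₁ + Δm = 1.29 + (4.872) = 6.162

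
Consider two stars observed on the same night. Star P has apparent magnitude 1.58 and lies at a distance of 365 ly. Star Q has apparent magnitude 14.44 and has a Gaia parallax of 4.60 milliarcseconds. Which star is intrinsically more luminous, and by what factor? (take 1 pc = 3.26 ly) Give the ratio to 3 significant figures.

Star P is more luminous, by a factor of 37000.

Star P: d = 365 ly / 3.26 = 112.0 pc
Star P: M = m − 5 log₁₀ d + 5 = 1.58 − 5·2.0491 + 5 = -3.665
Star Q: p = 4.60 mas = 4.60×10^-3″ → d = 1/p = 217.4 pc
Star Q: M = m − 5 log₁₀ d + 5 = 14.44 − 5·2.3372 + 5 = 7.754
ΔM = M_P − M_Q = -3.665 − (7.754) = -11.419; smaller M is more luminous → Star P.
L ratio = 10^(0.4 |ΔM|) = 10^4.568 = 36950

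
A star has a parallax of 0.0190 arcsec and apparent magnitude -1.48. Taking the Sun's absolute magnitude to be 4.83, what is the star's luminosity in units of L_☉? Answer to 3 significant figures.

L/L_☉ ≈ 9260

d = 1/p = 1/0.0190″ = 52.63 pc
M = m − 5 log₁₀ d + 5 = -1.48 − 5·1.7212 + 5 = -5.086
M − M_☉ = -5.086 − 4.83 = -9.916
L/L_☉ = 10^(−0.4 × -9.916) = 9257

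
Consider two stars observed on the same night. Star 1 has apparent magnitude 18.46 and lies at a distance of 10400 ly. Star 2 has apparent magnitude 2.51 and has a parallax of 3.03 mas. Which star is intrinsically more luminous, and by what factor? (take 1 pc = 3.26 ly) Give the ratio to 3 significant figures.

Star 2 is more luminous, by a factor of 25700.

Star 1: d = 10400 ly / 3.26 = 3190 pc
Star 1: M = m − 5 log₁₀ d + 5 = 18.46 − 5·3.5038 + 5 = 5.941
Star 2: p = 3.03 mas = 3.03×10^-3″ → d = 1/p = 330.0 pc
Star 2: M = m − 5 log₁₀ d + 5 = 2.51 − 5·2.5186 + 5 = -5.083
ΔM = M_1 − M_2 = 5.941 − (-5.083) = 11.024; smaller M is more luminous → Star 2.
L ratio = 10^(0.4 |ΔM|) = 10^4.409 = 25670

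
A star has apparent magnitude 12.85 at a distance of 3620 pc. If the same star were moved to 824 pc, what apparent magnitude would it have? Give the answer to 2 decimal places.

Flux ∝ 1/d², so Δm = 5 log₁₀(d₂/d₁) = 5 log₁₀(824/3620) = -3.214
m₂ = m₁ + Δm = 12.85 + (-3.214) = 9.636

m ≈ 9.64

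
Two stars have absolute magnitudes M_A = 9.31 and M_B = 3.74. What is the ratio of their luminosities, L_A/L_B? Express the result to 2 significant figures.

ΔM = M_A − M_B = 5.57
L_A/L_B = 10^(−0.4 ΔM) = 10^-2.228 = 5.916×10^-3

L_A/L_B ≈ 5.9×10^-3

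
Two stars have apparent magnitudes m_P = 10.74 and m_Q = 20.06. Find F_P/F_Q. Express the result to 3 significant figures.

Δm = 10.74 − (20.06) = -9.32
Flux ratio = 10^(−0.4 Δm) = 10^(−0.4 × -9.32) = 10^3.728 = 5346

F_P/F_Q ≈ 5350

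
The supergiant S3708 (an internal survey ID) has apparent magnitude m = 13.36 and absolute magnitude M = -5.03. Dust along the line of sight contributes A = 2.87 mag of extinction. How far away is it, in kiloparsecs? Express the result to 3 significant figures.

m − M = 5 log₁₀(d/10 pc) + A  ⇒  13.36 − (-5.03) − 2.87 = 5 log₁₀(d/10)
15.520 = 5 log₁₀(d/10)
log₁₀ d = (m − M − A)/5 + 1 = 4.1040
d = 10^4.1040 = 12710 pc
= 12.71 kpc

d ≈ 12.7 kpc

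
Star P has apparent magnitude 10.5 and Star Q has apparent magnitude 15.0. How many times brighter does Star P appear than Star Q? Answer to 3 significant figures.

63.1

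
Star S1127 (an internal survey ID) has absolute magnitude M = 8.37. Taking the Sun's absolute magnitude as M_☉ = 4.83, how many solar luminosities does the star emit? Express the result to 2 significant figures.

L/L_☉ ≈ 0.038

M − M_☉ = 8.37 − 4.83 = 3.540
L/L_☉ = 10^(−0.4 (M − M_☉)) = 10^-1.416 = 0.03837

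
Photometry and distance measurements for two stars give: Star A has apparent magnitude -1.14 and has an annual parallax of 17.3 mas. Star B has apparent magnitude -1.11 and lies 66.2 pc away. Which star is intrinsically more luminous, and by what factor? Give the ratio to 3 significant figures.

Star A: p = 17.3 mas = 0.0173″ → d = 1/p = 57.80 pc
Star A: M = m − 5 log₁₀ d + 5 = -1.14 − 5·1.7620 + 5 = -4.950
Star B: M = m − 5 log₁₀ d + 5 = -1.11 − 5·1.8209 + 5 = -5.214
ΔM = M_A − M_B = -4.950 − (-5.214) = 0.265; smaller M is more luminous → Star B.
L ratio = 10^(0.4 |ΔM|) = 10^0.106 = 1.276

Star B is more luminous, by a factor of 1.28.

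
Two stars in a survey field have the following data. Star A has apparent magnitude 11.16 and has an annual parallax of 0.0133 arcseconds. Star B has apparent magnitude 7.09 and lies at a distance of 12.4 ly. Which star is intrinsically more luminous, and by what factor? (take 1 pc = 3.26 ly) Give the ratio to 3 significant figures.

Star A: d = 1/p = 1/0.0133″ = 75.19 pc
Star A: M = m − 5 log₁₀ d + 5 = 11.16 − 5·1.8761 + 5 = 6.779
Star B: d = 12.4 ly / 3.26 = 3.804 pc
Star B: M = m − 5 log₁₀ d + 5 = 7.09 − 5·0.5802 + 5 = 9.189
ΔM = M_A − M_B = 6.779 − (9.189) = -2.410; smaller M is more luminous → Star A.
L ratio = 10^(0.4 |ΔM|) = 10^0.964 = 9.202

Star A is more luminous, by a factor of 9.20.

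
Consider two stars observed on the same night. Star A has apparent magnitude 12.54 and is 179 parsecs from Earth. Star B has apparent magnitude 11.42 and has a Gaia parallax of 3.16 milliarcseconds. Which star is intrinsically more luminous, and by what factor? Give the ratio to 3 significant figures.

Star B is more luminous, by a factor of 8.77.

Star A: M = m − 5 log₁₀ d + 5 = 12.54 − 5·2.2529 + 5 = 6.276
Star B: p = 3.16 mas = 3.16×10^-3″ → d = 1/p = 316.5 pc
Star B: M = m − 5 log₁₀ d + 5 = 11.42 − 5·2.5003 + 5 = 3.918
ΔM = M_A − M_B = 6.276 − (3.918) = 2.357; smaller M is more luminous → Star B.
L ratio = 10^(0.4 |ΔM|) = 10^0.943 = 8.768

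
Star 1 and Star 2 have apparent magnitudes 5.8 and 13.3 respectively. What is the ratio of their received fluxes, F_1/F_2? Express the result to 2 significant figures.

Magnitude difference = -7.5
Flux ratio = 10^(−0.4 Δm) = 10^(−0.4 × -7.5) = 10^3.000 = 1000

F_1/F_2 ≈ 1000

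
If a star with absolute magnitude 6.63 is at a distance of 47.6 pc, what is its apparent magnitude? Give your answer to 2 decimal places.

m ≈ 10.02

m = M + 5 log₁₀ d − 5 = 6.63 + 5·1.6776 − 5 = 10.018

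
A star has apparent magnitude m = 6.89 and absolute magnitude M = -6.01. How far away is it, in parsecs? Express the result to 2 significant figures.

d ≈ 3800 pc

μ = m − M = 12.900
m − M = 5 log₁₀ d − 5
log₁₀ d = (m − M)/5 + 1 = 3.5800
d = 10^3.5800 = 3802 pc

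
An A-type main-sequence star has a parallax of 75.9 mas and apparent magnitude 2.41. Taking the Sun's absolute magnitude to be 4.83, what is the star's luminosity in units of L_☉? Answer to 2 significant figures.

L/L_☉ ≈ 16

d = 1/p = 1000/75.9 mas = 13.18 pc
M = m − 5 log₁₀ d + 5 = 2.41 − 5·1.1198 + 5 = 1.811
M − M_☉ = 1.811 − 4.83 = -3.019
L/L_☉ = 10^(−0.4 × -3.019) = 16.13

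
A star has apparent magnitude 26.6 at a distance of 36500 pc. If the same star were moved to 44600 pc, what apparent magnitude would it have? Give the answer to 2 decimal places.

m ≈ 27.04

Flux ∝ 1/d², so Δm = 5 log₁₀(d₂/d₁) = 5 log₁₀(44600/36500) = 0.435
m₂ = m₁ + Δm = 26.6 + (0.435) = 27.035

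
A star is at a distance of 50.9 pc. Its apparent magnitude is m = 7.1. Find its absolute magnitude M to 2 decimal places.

5 log₁₀(d/10 pc) = 5 log₁₀(50.90) − 5 = 3.534
M = m − 5 log₁₀(d/10) = 7.1 − 3.534 = 3.566

M ≈ 3.57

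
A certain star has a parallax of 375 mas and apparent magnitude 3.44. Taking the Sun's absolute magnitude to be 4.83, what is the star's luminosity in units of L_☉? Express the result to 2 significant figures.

L/L_☉ ≈ 0.26

d = 1/p = 1000/375 mas = 2.667 pc
M = m − 5 log₁₀ d + 5 = 3.44 − 5·0.4260 + 5 = 6.310
M − M_☉ = 6.310 − 4.83 = 1.480
L/L_☉ = 10^(−0.4 × 1.480) = 0.2558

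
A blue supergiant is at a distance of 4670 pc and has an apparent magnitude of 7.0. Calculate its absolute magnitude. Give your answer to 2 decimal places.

M ≈ -6.35

5 log₁₀(d/10 pc) = 5 log₁₀(4670) − 5 = 13.347
M = m − 5 log₁₀(d/10) = 7.0 − 13.347 = -6.347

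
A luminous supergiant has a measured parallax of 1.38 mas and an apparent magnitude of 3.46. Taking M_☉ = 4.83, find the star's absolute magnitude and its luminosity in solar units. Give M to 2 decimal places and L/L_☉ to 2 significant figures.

M ≈ -5.84; L/L_☉ ≈ 19000

d = 1/p = 1000/1.38 mas = 724.6 pc
M = m − 5 log₁₀ d + 5 = 3.46 − 5·2.8601 + 5 = -5.841
M − M_☉ = -5.841 − 4.83 = -10.671
L/L_☉ = 10^(−0.4 × -10.671) = 18550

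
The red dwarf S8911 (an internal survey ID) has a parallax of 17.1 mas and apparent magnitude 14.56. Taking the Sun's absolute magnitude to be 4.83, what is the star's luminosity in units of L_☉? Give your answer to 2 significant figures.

d = 1/p = 1000/17.1 mas = 58.48 pc
M = m − 5 log₁₀ d + 5 = 14.56 − 5·1.7670 + 5 = 10.725
M − M_☉ = 10.725 − 4.83 = 5.895
L/L_☉ = 10^(−0.4 × 5.895) = 4.385×10^-3

L/L_☉ ≈ 4.4×10^-3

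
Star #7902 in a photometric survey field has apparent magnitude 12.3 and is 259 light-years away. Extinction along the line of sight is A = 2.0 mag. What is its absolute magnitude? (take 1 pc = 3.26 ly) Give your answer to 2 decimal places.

d = 259 ly / 3.26 = 79.45 pc
5 log₁₀(d/10 pc) = 5 log₁₀(79.45) − 5 = 4.500
M = m − 5 log₁₀(d/10) − A = 12.3 − 4.500 − 2.0 = 5.800

M ≈ 5.80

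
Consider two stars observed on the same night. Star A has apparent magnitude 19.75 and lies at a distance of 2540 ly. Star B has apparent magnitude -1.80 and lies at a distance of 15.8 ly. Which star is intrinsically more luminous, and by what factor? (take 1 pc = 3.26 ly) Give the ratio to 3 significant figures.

Star B is more luminous, by a factor of 16100.

Star A: d = 2540 ly / 3.26 = 779.1 pc
Star A: M = m − 5 log₁₀ d + 5 = 19.75 − 5·2.8916 + 5 = 10.292
Star B: d = 15.8 ly / 3.26 = 4.847 pc
Star B: M = m − 5 log₁₀ d + 5 = -1.80 − 5·0.6854 + 5 = -0.227
ΔM = M_A − M_B = 10.292 − (-0.227) = 10.519; smaller M is more luminous → Star B.
L ratio = 10^(0.4 |ΔM|) = 10^4.208 = 16130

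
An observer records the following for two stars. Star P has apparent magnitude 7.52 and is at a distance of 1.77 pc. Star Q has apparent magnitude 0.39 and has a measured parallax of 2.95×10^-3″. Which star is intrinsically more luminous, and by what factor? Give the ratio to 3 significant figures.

Star P: M = m − 5 log₁₀ d + 5 = 7.52 − 5·0.2480 + 5 = 11.280
Star Q: d = 1/p = 1/2.95×10^-3″ = 339.0 pc
Star Q: M = m − 5 log₁₀ d + 5 = 0.39 − 5·2.5302 + 5 = -7.261
ΔM = M_P − M_Q = 11.280 − (-7.261) = 18.541; smaller M is more luminous → Star Q.
L ratio = 10^(0.4 |ΔM|) = 10^7.416 = 2.609×10^7

Star Q is more luminous, by a factor of 2.61×10^7.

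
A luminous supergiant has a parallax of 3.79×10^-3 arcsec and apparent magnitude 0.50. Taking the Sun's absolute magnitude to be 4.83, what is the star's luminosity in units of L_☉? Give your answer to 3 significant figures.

d = 1/p = 1/3.79×10^-3″ = 263.9 pc
M = m − 5 log₁₀ d + 5 = 0.50 − 5·2.4214 + 5 = -6.607
M − M_☉ = -6.607 − 4.83 = -11.437
L/L_☉ = 10^(−0.4 × -11.437) = 37560

L/L_☉ ≈ 37600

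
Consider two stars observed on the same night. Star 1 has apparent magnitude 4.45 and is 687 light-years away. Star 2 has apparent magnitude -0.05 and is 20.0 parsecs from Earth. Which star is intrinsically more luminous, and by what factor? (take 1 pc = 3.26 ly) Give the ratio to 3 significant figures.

Star 1 is more luminous, by a factor of 1.76.

Star 1: d = 687 ly / 3.26 = 210.7 pc
Star 1: M = m − 5 log₁₀ d + 5 = 4.45 − 5·2.3237 + 5 = -2.169
Star 2: M = m − 5 log₁₀ d + 5 = -0.05 − 5·1.3010 + 5 = -1.555
ΔM = M_1 − M_2 = -2.169 − (-1.555) = -0.614; smaller M is more luminous → Star 1.
L ratio = 10^(0.4 |ΔM|) = 10^0.245 = 1.760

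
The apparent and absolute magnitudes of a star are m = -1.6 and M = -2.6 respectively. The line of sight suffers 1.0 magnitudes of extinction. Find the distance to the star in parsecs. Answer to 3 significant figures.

d ≈ 10.0 pc

m − M = 5 log₁₀(d/10 pc) + A  ⇒  -1.6 − (-2.6) − 1.0 = 5 log₁₀(d/10)
0.000 = 5 log₁₀(d/10)
log₁₀ d = (m − M − A)/5 + 1 = 1.0000
d = 10^1.0000 = 10.00 pc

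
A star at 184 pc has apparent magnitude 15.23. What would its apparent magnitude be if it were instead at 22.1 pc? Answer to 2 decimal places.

Flux ∝ 1/d², so Δm = 5 log₁₀(d₂/d₁) = 5 log₁₀(22.1/184) = -4.602
m₂ = m₁ + Δm = 15.23 + (-4.602) = 10.628

m ≈ 10.63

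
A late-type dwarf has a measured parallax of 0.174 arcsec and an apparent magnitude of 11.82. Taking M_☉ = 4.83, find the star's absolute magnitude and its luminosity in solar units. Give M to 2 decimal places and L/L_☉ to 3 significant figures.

M ≈ 13.02; L/L_☉ ≈ 5.28×10^-4

d = 1/p = 1/0.174″ = 5.747 pc
M = m − 5 log₁₀ d + 5 = 11.82 − 5·0.7595 + 5 = 13.023
M − M_☉ = 13.023 − 4.83 = 8.193
L/L_☉ = 10^(−0.4 × 8.193) = 5.283×10^-4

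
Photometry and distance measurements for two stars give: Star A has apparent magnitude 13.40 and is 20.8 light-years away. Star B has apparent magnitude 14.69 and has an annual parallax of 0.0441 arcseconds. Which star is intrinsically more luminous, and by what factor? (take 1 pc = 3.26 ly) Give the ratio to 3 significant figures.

Star A: d = 20.8 ly / 3.26 = 6.380 pc
Star A: M = m − 5 log₁₀ d + 5 = 13.40 − 5·0.8048 + 5 = 14.376
Star B: d = 1/p = 1/0.0441″ = 22.68 pc
Star B: M = m − 5 log₁₀ d + 5 = 14.69 − 5·1.3556 + 5 = 12.912
ΔM = M_A − M_B = 14.376 − (12.912) = 1.464; smaller M is more luminous → Star B.
L ratio = 10^(0.4 |ΔM|) = 10^0.585 = 3.850

Star B is more luminous, by a factor of 3.85.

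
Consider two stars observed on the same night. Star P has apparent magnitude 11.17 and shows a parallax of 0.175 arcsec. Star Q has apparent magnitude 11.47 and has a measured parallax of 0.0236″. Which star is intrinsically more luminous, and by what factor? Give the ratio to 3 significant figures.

Star P: d = 1/p = 1/0.175″ = 5.714 pc
Star P: M = m − 5 log₁₀ d + 5 = 11.17 − 5·0.7570 + 5 = 12.385
Star Q: d = 1/p = 1/0.0236″ = 42.37 pc
Star Q: M = m − 5 log₁₀ d + 5 = 11.47 − 5·1.6271 + 5 = 8.335
ΔM = M_P − M_Q = 12.385 − (8.335) = 4.051; smaller M is more luminous → Star Q.
L ratio = 10^(0.4 |ΔM|) = 10^1.620 = 41.71

Star Q is more luminous, by a factor of 41.7.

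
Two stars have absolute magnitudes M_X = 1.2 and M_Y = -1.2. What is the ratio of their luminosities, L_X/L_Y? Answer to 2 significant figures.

L_X/L_Y ≈ 0.11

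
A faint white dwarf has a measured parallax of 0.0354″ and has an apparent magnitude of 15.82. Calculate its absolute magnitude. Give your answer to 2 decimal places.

M ≈ 13.57

d = 1/p = 1/0.0354″ = 28.25 pc
5 log₁₀(d/10 pc) = 5 log₁₀(28.25) − 5 = 2.255
M = m − 5 log₁₀(d/10) = 15.82 − 2.255 = 13.565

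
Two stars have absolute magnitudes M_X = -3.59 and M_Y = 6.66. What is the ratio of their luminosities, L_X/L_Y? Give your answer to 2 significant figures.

L_X/L_Y ≈ 13000

ΔM = M_X − M_Y = -10.25
L_X/L_Y = 10^(−0.4 ΔM) = 10^4.100 = 12590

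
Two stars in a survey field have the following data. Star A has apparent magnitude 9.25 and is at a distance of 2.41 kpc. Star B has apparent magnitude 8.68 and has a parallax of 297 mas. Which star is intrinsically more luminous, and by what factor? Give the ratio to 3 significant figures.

Star A: d = 2.41 kpc = 2410 pc
Star A: M = m − 5 log₁₀ d + 5 = 9.25 − 5·3.3820 + 5 = -2.660
Star B: p = 297 mas = 0.297″ → d = 1/p = 3.367 pc
Star B: M = m − 5 log₁₀ d + 5 = 8.68 − 5·0.5272 + 5 = 11.044
ΔM = M_A − M_B = -2.660 − (11.044) = -13.704; smaller M is more luminous → Star A.
L ratio = 10^(0.4 |ΔM|) = 10^5.482 = 303100

Star A is more luminous, by a factor of 303000.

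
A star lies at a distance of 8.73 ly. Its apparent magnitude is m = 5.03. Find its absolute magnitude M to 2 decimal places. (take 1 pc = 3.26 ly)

M ≈ 7.89

d = 8.73 ly / 3.26 = 2.678 pc
5 log₁₀(d/10 pc) = 5 log₁₀(2.678) − 5 = -2.861
M = m − 5 log₁₀(d/10) = 5.03 + 2.861 = 7.891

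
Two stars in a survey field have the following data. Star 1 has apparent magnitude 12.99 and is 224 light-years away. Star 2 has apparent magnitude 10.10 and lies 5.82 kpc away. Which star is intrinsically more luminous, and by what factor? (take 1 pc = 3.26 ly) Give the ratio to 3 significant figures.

Star 2 is more luminous, by a factor of 103000.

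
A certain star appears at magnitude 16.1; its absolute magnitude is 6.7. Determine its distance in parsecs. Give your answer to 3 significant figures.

d ≈ 759 pc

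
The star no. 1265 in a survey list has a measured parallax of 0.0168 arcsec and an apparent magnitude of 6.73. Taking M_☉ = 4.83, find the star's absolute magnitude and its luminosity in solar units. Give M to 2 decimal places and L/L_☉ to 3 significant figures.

d = 1/p = 1/0.0168″ = 59.52 pc
M = m − 5 log₁₀ d + 5 = 6.73 − 5·1.7747 + 5 = 2.857
M − M_☉ = 2.857 − 4.83 = -1.973
L/L_☉ = 10^(−0.4 × -1.973) = 6.157

M ≈ 2.86; L/L_☉ ≈ 6.16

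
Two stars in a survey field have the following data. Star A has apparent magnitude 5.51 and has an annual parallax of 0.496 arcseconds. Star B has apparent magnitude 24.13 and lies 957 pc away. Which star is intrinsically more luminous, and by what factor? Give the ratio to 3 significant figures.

Star A is more luminous, by a factor of 125.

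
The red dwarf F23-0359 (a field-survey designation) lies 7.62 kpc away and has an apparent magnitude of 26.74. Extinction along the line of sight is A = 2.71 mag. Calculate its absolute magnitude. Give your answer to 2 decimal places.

d = 7.62 kpc = 7620 pc
5 log₁₀(d/10 pc) = 5 log₁₀(7620) − 5 = 14.410
M = m − 5 log₁₀(d/10) − A = 26.74 − 14.410 − 2.71 = 9.620

M ≈ 9.62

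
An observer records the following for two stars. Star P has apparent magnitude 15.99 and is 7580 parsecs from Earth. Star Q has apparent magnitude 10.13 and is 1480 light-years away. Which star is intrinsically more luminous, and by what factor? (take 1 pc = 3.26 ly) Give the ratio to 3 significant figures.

Star P: M = m − 5 log₁₀ d + 5 = 15.99 − 5·3.8797 + 5 = 1.592
Star Q: d = 1480 ly / 3.26 = 454.0 pc
Star Q: M = m − 5 log₁₀ d + 5 = 10.13 − 5·2.6570 + 5 = 1.845
ΔM = M_P − M_Q = 1.592 − (1.845) = -0.253; smaller M is more luminous → Star P.
L ratio = 10^(0.4 |ΔM|) = 10^0.101 = 1.263

Star P is more luminous, by a factor of 1.26.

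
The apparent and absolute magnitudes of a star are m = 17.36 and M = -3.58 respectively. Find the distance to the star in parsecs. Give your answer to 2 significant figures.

μ = m − M = 20.940
m − M = 5 log₁₀ d − 5
log₁₀ d = (m − M)/5 + 1 = 5.1880
d = 10^5.1880 = 154200 pc

d ≈ 150000 pc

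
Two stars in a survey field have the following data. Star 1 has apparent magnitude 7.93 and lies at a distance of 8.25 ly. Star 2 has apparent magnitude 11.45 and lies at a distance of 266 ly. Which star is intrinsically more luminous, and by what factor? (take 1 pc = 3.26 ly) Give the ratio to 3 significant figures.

Star 1: d = 8.25 ly / 3.26 = 2.531 pc
Star 1: M = m − 5 log₁₀ d + 5 = 7.93 − 5·0.4032 + 5 = 10.914
Star 2: d = 266 ly / 3.26 = 81.60 pc
Star 2: M = m − 5 log₁₀ d + 5 = 11.45 − 5·1.9117 + 5 = 6.892
ΔM = M_1 − M_2 = 10.914 − (6.892) = 4.022; smaller M is more luminous → Star 2.
L ratio = 10^(0.4 |ΔM|) = 10^1.609 = 40.63

Star 2 is more luminous, by a factor of 40.6.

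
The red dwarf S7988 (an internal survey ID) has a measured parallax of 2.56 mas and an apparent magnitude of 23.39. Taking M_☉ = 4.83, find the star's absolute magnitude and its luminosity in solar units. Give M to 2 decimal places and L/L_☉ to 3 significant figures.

M ≈ 15.43; L/L_☉ ≈ 5.75×10^-5

d = 1/p = 1000/2.56 mas = 390.6 pc
M = m − 5 log₁₀ d + 5 = 23.39 − 5·2.5918 + 5 = 15.431
M − M_☉ = 15.431 − 4.83 = 10.601
L/L_☉ = 10^(−0.4 × 10.601) = 5.748×10^-5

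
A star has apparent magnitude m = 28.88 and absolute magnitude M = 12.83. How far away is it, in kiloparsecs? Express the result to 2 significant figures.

μ = m − M = 16.050
m − M = 5 log₁₀ d − 5
log₁₀ d = (m − M)/5 + 1 = 4.2100
d = 10^4.2100 = 16220 pc
= 16.22 kpc

d ≈ 16 kpc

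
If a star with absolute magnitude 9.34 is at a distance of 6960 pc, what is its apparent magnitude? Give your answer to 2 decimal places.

m = M + 5 log₁₀ d − 5 = 9.34 + 5·3.8426 − 5 = 23.553

m ≈ 23.55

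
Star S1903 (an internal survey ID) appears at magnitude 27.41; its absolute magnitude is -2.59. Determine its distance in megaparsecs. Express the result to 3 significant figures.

μ = m − M = 30.000
m − M = 5 log₁₀ d − 5
log₁₀ d = (m − M)/5 + 1 = 7.0000
d = 10^7.0000 = 1.000×10^7 pc
= 10.00 Mpc

d ≈ 10.0 Mpc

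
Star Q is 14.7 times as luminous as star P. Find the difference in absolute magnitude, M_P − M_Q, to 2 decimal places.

M_P − M_Q ≈ 2.92

Pogson: ΔM = −2.5 log₁₀(ratio) = −2.5 log₁₀(14.7) = −2.5 × 1.1673 = -2.918
Star Q is brighter so has the smaller magnitude: M_P − M_Q is positive.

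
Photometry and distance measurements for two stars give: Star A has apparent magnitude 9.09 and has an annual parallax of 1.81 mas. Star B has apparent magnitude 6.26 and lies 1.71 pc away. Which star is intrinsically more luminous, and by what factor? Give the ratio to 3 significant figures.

Star A is more luminous, by a factor of 7700.

Star A: p = 1.81 mas = 1.81×10^-3″ → d = 1/p = 552.5 pc
Star A: M = m − 5 log₁₀ d + 5 = 9.09 − 5·2.7423 + 5 = 0.378
Star B: M = m − 5 log₁₀ d + 5 = 6.26 − 5·0.2330 + 5 = 10.095
ΔM = M_A − M_B = 0.378 − (10.095) = -9.717; smaller M is more luminous → Star A.
L ratio = 10^(0.4 |ΔM|) = 10^3.887 = 7703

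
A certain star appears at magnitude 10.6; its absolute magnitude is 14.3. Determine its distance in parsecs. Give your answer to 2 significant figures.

d ≈ 1.8 pc

Distance modulus: m − M = 10.6 − (14.3) = -3.700
m − M = 5 log₁₀ d − 5
log₁₀ d = (m − M)/5 + 1 = 0.2600
d = 10^0.2600 = 1.820 pc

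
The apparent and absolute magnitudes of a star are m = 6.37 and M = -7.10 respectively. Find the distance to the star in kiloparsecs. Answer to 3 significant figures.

d ≈ 4.94 kpc

μ = m − M = 13.470
m − M = 5 log₁₀ d − 5
log₁₀ d = (m − M)/5 + 1 = 3.6940
d = 10^3.6940 = 4943 pc
= 4.943 kpc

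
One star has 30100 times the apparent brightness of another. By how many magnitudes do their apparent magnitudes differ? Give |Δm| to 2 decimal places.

|Δm| ≈ 11.20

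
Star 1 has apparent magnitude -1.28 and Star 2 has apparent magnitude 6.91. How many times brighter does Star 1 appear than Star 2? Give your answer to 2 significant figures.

Δm = -1.28 − (6.91) = -8.19
Flux ratio = 10^(−0.4 Δm) = 10^(−0.4 × -8.19) = 10^3.276 = 1888

1900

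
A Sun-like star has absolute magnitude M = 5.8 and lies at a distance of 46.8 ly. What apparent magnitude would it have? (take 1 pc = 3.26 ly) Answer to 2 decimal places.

d = 46.8 ly / 3.26 = 14.36 pc
m = M + 5 log₁₀ d − 5 = 5.8 + 5·1.1570 − 5 = 6.585

m ≈ 6.59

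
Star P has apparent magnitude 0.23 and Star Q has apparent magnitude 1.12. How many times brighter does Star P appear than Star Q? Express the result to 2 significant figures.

2.3

Magnitude difference = -0.89
Flux ratio = 10^(−0.4 Δm) = 10^(−0.4 × -0.89) = 10^0.356 = 2.270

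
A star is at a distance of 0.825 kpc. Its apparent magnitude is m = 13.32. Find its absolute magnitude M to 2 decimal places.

M ≈ 3.74

d = 0.825 kpc = 825.0 pc
5 log₁₀(d/10 pc) = 5 log₁₀(825.0) − 5 = 9.582
M = m − 5 log₁₀(d/10) = 13.32 − 9.582 = 3.738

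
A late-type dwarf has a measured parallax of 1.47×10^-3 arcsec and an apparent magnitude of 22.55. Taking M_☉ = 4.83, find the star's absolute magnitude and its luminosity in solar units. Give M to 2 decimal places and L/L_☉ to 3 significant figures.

M ≈ 13.39; L/L_☉ ≈ 3.78×10^-4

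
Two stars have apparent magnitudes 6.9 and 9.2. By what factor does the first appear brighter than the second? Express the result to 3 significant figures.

8.32

Δm = 6.9 − (9.2) = -2.3
Flux ratio = 10^(−0.4 Δm) = 10^(−0.4 × -2.3) = 10^0.920 = 8.318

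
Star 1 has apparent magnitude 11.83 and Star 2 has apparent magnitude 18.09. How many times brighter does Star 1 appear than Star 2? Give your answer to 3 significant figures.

319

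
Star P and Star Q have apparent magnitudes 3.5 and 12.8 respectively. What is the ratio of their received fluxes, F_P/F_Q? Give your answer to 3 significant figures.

Magnitude difference = -9.3
Flux ratio = 10^(−0.4 Δm) = 10^(−0.4 × -9.3) = 10^3.720 = 5248

F_P/F_Q ≈ 5250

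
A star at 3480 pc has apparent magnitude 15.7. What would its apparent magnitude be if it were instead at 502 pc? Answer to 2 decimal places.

m ≈ 11.50

Flux ∝ 1/d², so Δm = 5 log₁₀(d₂/d₁) = 5 log₁₀(502/3480) = -4.204
m₂ = m₁ + Δm = 15.7 + (-4.204) = 11.496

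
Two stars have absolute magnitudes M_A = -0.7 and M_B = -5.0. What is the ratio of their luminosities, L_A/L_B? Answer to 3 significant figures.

L_A/L_B ≈ 0.0191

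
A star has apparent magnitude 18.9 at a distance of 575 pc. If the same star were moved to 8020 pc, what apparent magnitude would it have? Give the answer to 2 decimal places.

m ≈ 24.62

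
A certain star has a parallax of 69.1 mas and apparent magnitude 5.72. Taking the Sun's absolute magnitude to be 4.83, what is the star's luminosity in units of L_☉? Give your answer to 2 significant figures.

d = 1/p = 1000/69.1 mas = 14.47 pc
M = m − 5 log₁₀ d + 5 = 5.72 − 5·1.1605 + 5 = 4.917
M − M_☉ = 4.917 − 4.83 = 0.087
L/L_☉ = 10^(−0.4 × 0.087) = 0.9227

L/L_☉ ≈ 0.92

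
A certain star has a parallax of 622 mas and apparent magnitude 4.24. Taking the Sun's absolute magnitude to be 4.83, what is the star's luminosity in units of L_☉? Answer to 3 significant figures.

d = 1/p = 1000/622 mas = 1.608 pc
M = m − 5 log₁₀ d + 5 = 4.24 − 5·0.2062 + 5 = 8.209
M − M_☉ = 8.209 − 4.83 = 3.379
L/L_☉ = 10^(−0.4 × 3.379) = 0.04451

L/L_☉ ≈ 0.0445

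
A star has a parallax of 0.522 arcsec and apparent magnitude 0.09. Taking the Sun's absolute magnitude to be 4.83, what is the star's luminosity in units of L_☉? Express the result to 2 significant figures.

d = 1/p = 1/0.522″ = 1.916 pc
M = m − 5 log₁₀ d + 5 = 0.09 − 5·0.2823 + 5 = 3.678
M − M_☉ = 3.678 − 4.83 = -1.152
L/L_☉ = 10^(−0.4 × -1.152) = 2.888

L/L_☉ ≈ 2.9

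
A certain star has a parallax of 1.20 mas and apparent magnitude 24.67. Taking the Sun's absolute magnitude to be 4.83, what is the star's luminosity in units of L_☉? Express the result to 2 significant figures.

d = 1/p = 1000/1.20 mas = 833.3 pc
M = m − 5 log₁₀ d + 5 = 24.67 − 5·2.9208 + 5 = 15.066
M − M_☉ = 15.066 − 4.83 = 10.236
L/L_☉ = 10^(−0.4 × 10.236) = 8.047×10^-5

L/L_☉ ≈ 8.0×10^-5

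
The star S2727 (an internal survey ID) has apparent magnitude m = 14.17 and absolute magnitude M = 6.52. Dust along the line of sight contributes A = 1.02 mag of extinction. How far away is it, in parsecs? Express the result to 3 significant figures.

m − M = 5 log₁₀(d/10 pc) + A  ⇒  14.17 − (6.52) − 1.02 = 5 log₁₀(d/10)
6.630 = 5 log₁₀(d/10)
log₁₀ d = (m − M − A)/5 + 1 = 2.3260
d = 10^2.3260 = 211.8 pc

d ≈ 212 pc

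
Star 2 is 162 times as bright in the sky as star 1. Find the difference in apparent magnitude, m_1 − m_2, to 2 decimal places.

Pogson: Δm = −2.5 log₁₀(ratio) = −2.5 log₁₀(162) = −2.5 × 2.2095 = -5.524
Star 2 is brighter so has the smaller magnitude: m_1 − m_2 is positive.

m_1 − m_2 ≈ 5.52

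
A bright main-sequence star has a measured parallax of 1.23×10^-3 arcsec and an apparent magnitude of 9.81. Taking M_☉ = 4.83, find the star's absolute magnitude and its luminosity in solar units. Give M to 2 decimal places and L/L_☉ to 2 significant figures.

d = 1/p = 1/1.23×10^-3″ = 813.0 pc
M = m − 5 log₁₀ d + 5 = 9.81 − 5·2.9101 + 5 = 0.260
M − M_☉ = 0.260 − 4.83 = -4.570
L/L_☉ = 10^(−0.4 × -4.570) = 67.33

M ≈ 0.26; L/L_☉ ≈ 67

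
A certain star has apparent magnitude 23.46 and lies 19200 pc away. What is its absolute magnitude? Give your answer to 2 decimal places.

5 log₁₀(d/10 pc) = 5 log₁₀(19200) − 5 = 16.417
M = m − 5 log₁₀(d/10) = 23.46 − 16.417 = 7.043

M ≈ 7.04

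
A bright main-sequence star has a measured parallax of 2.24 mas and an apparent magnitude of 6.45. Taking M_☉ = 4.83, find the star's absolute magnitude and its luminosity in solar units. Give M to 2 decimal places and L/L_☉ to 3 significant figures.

M ≈ -1.80; L/L_☉ ≈ 448

d = 1/p = 1000/2.24 mas = 446.4 pc
M = m − 5 log₁₀ d + 5 = 6.45 − 5·2.6498 + 5 = -1.799
M − M_☉ = -1.799 − 4.83 = -6.629
L/L_☉ = 10^(−0.4 × -6.629) = 448.2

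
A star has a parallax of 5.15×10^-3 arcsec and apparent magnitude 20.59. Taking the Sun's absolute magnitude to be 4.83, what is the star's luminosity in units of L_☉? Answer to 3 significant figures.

L/L_☉ ≈ 1.87×10^-4

d = 1/p = 1/5.15×10^-3″ = 194.2 pc
M = m − 5 log₁₀ d + 5 = 20.59 − 5·2.2882 + 5 = 14.149
M − M_☉ = 14.149 − 4.83 = 9.319
L/L_☉ = 10^(−0.4 × 9.319) = 1.872×10^-4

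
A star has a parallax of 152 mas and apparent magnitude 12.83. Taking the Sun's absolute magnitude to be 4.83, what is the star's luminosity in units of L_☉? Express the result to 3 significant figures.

d = 1/p = 1000/152 mas = 6.579 pc
M = m − 5 log₁₀ d + 5 = 12.83 − 5·0.8182 + 5 = 13.739
M − M_☉ = 13.739 − 4.83 = 8.909
L/L_☉ = 10^(−0.4 × 8.909) = 2.731×10^-4

L/L_☉ ≈ 2.73×10^-4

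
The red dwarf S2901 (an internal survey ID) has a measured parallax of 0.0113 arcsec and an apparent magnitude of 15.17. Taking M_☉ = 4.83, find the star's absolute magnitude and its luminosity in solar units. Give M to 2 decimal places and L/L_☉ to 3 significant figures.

M ≈ 10.44; L/L_☉ ≈ 5.73×10^-3

d = 1/p = 1/0.0113″ = 88.50 pc
M = m − 5 log₁₀ d + 5 = 15.17 − 5·1.9469 + 5 = 10.435
M − M_☉ = 10.435 − 4.83 = 5.605
L/L_☉ = 10^(−0.4 × 5.605) = 5.726×10^-3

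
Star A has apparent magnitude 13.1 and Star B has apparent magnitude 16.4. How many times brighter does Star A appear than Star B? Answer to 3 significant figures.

20.9

Magnitude difference = -3.3
Flux ratio = 10^(−0.4 Δm) = 10^(−0.4 × -3.3) = 10^1.320 = 20.89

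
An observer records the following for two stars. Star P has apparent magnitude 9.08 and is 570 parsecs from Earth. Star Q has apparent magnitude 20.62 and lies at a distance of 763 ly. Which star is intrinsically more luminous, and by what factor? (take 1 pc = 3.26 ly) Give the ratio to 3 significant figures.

Star P is more luminous, by a factor of 245000.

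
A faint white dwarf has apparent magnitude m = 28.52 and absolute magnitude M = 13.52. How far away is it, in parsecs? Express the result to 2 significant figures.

μ = m − M = 15.000
m − M = 5 log₁₀ d − 5
log₁₀ d = (m − M)/5 + 1 = 4.0000
d = 10^4.0000 = 10000 pc

d ≈ 10000 pc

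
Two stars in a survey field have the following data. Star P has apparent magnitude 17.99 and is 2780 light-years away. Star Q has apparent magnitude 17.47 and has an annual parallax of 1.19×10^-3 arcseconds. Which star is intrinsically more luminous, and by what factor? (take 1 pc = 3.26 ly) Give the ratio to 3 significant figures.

Star P: d = 2780 ly / 3.26 = 852.8 pc
Star P: M = m − 5 log₁₀ d + 5 = 17.99 − 5·2.9308 + 5 = 8.336
Star Q: d = 1/p = 1/1.19×10^-3″ = 840.3 pc
Star Q: M = m − 5 log₁₀ d + 5 = 17.47 − 5·2.9245 + 5 = 7.848
ΔM = M_P − M_Q = 8.336 − (7.848) = 0.488; smaller M is more luminous → Star Q.
L ratio = 10^(0.4 |ΔM|) = 10^0.195 = 1.568

Star Q is more luminous, by a factor of 1.57.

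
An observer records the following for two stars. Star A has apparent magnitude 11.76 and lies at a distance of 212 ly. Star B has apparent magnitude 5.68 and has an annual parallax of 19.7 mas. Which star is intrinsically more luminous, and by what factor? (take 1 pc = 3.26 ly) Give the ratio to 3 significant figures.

Star B is more luminous, by a factor of 165.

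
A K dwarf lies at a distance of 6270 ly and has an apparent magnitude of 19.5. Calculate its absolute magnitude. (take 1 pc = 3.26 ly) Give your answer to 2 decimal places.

M ≈ 8.08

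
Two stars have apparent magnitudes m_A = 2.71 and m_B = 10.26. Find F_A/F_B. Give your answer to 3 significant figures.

F_A/F_B ≈ 1050

Magnitude difference = -7.55
Flux ratio = 10^(−0.4 Δm) = 10^(−0.4 × -7.55) = 10^3.020 = 1047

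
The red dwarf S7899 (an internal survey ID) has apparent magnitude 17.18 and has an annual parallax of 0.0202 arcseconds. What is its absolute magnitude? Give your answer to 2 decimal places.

M ≈ 13.71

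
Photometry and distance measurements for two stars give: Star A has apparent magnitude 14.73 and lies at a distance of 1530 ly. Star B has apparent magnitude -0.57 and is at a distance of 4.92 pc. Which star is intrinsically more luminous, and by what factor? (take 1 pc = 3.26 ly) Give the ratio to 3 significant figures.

Star B is more luminous, by a factor of 145.

Star A: d = 1530 ly / 3.26 = 469.3 pc
Star A: M = m − 5 log₁₀ d + 5 = 14.73 − 5·2.6715 + 5 = 6.373
Star B: M = m − 5 log₁₀ d + 5 = -0.57 − 5·0.6920 + 5 = 0.970
ΔM = M_A − M_B = 6.373 − (0.970) = 5.402; smaller M is more luminous → Star B.
L ratio = 10^(0.4 |ΔM|) = 10^2.161 = 144.9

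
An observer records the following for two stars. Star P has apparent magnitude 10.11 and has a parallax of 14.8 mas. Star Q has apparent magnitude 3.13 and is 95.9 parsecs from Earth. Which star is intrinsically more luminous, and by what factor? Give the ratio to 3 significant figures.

Star Q is more luminous, by a factor of 1250.

Star P: p = 14.8 mas = 0.0148″ → d = 1/p = 67.57 pc
Star P: M = m − 5 log₁₀ d + 5 = 10.11 − 5·1.8297 + 5 = 5.961
Star Q: M = m − 5 log₁₀ d + 5 = 3.13 − 5·1.9818 + 5 = -1.779
ΔM = M_P − M_Q = 5.961 − (-1.779) = 7.740; smaller M is more luminous → Star Q.
L ratio = 10^(0.4 |ΔM|) = 10^3.096 = 1248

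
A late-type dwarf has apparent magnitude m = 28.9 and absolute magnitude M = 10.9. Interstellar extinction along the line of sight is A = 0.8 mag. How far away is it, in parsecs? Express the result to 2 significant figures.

d ≈ 28000 pc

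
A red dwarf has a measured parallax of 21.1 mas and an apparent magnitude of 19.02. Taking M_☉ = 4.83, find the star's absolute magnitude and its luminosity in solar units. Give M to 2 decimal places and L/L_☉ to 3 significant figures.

M ≈ 15.64; L/L_☉ ≈ 4.74×10^-5

d = 1/p = 1000/21.1 mas = 47.39 pc
M = m − 5 log₁₀ d + 5 = 19.02 − 5·1.6757 + 5 = 15.641
M − M_☉ = 15.641 − 4.83 = 10.811
L/L_☉ = 10^(−0.4 × 10.811) = 4.736×10^-5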